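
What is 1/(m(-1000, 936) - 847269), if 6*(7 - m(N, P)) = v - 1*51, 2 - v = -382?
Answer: -2/1694635 ≈ -1.1802e-6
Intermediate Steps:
v = 384 (v = 2 - 1*(-382) = 2 + 382 = 384)
m(N, P) = -97/2 (m(N, P) = 7 - (384 - 1*51)/6 = 7 - (384 - 51)/6 = 7 - ⅙*333 = 7 - 111/2 = -97/2)
1/(m(-1000, 936) - 847269) = 1/(-97/2 - 847269) = 1/(-1694635/2) = -2/1694635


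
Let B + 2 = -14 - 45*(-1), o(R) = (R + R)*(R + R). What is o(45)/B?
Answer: 8100/29 ≈ 279.31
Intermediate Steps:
o(R) = 4*R**2 (o(R) = (2*R)*(2*R) = 4*R**2)
B = 29 (B = -2 + (-14 - 45*(-1)) = -2 + (-14 + 45) = -2 + 31 = 29)
o(45)/B = (4*45**2)/29 = (4*2025)*(1/29) = 8100*(1/29) = 8100/29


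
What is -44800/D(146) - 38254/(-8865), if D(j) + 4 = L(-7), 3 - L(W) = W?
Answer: -66153746/8865 ≈ -7462.4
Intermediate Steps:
L(W) = 3 - W
D(j) = 6 (D(j) = -4 + (3 - 1*(-7)) = -4 + (3 + 7) = -4 + 10 = 6)
-44800/D(146) - 38254/(-8865) = -44800/6 - 38254/(-8865) = -44800*⅙ - 38254*(-1/8865) = -22400/3 + 38254/8865 = -66153746/8865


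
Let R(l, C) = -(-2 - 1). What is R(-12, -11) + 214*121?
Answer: 25897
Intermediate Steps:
R(l, C) = 3 (R(l, C) = -1*(-3) = 3)
R(-12, -11) + 214*121 = 3 + 214*121 = 3 + 25894 = 25897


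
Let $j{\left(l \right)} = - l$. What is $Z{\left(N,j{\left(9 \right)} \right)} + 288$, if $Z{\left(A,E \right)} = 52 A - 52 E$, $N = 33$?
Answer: $2472$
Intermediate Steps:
$Z{\left(A,E \right)} = - 52 E + 52 A$
$Z{\left(N,j{\left(9 \right)} \right)} + 288 = \left(- 52 \left(\left(-1\right) 9\right) + 52 \cdot 33\right) + 288 = \left(\left(-52\right) \left(-9\right) + 1716\right) + 288 = \left(468 + 1716\right) + 288 = 2184 + 288 = 2472$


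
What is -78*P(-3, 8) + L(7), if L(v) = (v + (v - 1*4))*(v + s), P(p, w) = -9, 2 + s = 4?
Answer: 792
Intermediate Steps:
s = 2 (s = -2 + 4 = 2)
L(v) = (-4 + 2*v)*(2 + v) (L(v) = (v + (v - 1*4))*(v + 2) = (v + (v - 4))*(2 + v) = (v + (-4 + v))*(2 + v) = (-4 + 2*v)*(2 + v))
-78*P(-3, 8) + L(7) = -78*(-9) + (-8 + 2*7**2) = 702 + (-8 + 2*49) = 702 + (-8 + 98) = 702 + 90 = 792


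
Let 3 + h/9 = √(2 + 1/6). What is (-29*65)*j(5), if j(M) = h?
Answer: 50895 - 5655*√78/2 ≈ 25923.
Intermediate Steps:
h = -27 + 3*√78/2 (h = -27 + 9*√(2 + 1/6) = -27 + 9*√(2 + 1*(⅙)) = -27 + 9*√(2 + ⅙) = -27 + 9*√(13/6) = -27 + 9*(√78/6) = -27 + 3*√78/2 ≈ -13.752)
j(M) = -27 + 3*√78/2
(-29*65)*j(5) = (-29*65)*(-27 + 3*√78/2) = -1885*(-27 + 3*√78/2) = 50895 - 5655*√78/2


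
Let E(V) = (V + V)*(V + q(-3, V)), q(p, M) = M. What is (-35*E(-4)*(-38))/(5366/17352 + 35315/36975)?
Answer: 1820405260800/27039791 ≈ 67323.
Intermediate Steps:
E(V) = 4*V² (E(V) = (V + V)*(V + V) = (2*V)*(2*V) = 4*V²)
(-35*E(-4)*(-38))/(5366/17352 + 35315/36975) = (-140*(-4)²*(-38))/(5366/17352 + 35315/36975) = (-140*16*(-38))/(5366*(1/17352) + 35315*(1/36975)) = (-35*64*(-38))/(2683/8676 + 7063/7395) = (-2240*(-38))/(27039791/21386340) = 85120*(21386340/27039791) = 1820405260800/27039791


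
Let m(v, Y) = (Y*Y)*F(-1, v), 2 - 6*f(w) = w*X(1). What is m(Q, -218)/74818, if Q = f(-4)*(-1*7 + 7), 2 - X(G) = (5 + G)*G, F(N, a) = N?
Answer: -23762/37409 ≈ -0.63519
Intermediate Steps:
X(G) = 2 - G*(5 + G) (X(G) = 2 - (5 + G)*G = 2 - G*(5 + G))
f(w) = ⅓ + 2*w/3 (f(w) = ⅓ - w*(2 - 1*1² - 5*1)/6 = ⅓ - w*(2 - 1*1 - 5)/6 = ⅓ - w*(2 - 1 - 5)/6 = ⅓ - w*(-4)/6 = ⅓ - (-2)*w/3 = ⅓ + 2*w/3)
Q = 0 (Q = (⅓ + (⅔)*(-4))*(-1*7 + 7) = (⅓ - 8/3)*(-7 + 7) = -7/3*0 = 0)
m(v, Y) = -Y² (m(v, Y) = (Y*Y)*(-1) = Y²*(-1) = -Y²)
m(Q, -218)/74818 = -1*(-218)²/74818 = -1*47524*(1/74818) = -47524*1/74818 = -23762/37409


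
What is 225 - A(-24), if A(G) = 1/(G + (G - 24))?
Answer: 16201/72 ≈ 225.01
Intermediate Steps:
A(G) = 1/(-24 + 2*G) (A(G) = 1/(G + (-24 + G)) = 1/(-24 + 2*G))
225 - A(-24) = 225 - 1/(2*(-12 - 24)) = 225 - 1/(2*(-36)) = 225 - (-1)/(2*36) = 225 - 1*(-1/72) = 225 + 1/72 = 16201/72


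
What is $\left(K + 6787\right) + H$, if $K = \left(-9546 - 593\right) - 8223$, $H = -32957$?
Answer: $-44532$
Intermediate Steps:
$K = -18362$ ($K = -10139 - 8223 = -18362$)
$\left(K + 6787\right) + H = \left(-18362 + 6787\right) - 32957 = -11575 - 32957 = -44532$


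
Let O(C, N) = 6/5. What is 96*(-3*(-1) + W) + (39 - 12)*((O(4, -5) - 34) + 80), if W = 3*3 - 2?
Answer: 11172/5 ≈ 2234.4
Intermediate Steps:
O(C, N) = 6/5 (O(C, N) = 6*(1/5) = 6/5)
W = 7 (W = 9 - 2 = 7)
96*(-3*(-1) + W) + (39 - 12)*((O(4, -5) - 34) + 80) = 96*(-3*(-1) + 7) + (39 - 12)*((6/5 - 34) + 80) = 96*(3 + 7) + 27*(-164/5 + 80) = 96*10 + 27*(236/5) = 960 + 6372/5 = 11172/5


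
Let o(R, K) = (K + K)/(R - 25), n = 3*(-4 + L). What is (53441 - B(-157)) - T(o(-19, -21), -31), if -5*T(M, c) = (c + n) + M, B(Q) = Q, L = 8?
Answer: 5895383/110 ≈ 53594.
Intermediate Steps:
n = 12 (n = 3*(-4 + 8) = 3*4 = 12)
o(R, K) = 2*K/(-25 + R) (o(R, K) = (2*K)/(-25 + R) = 2*K/(-25 + R))
T(M, c) = -12/5 - M/5 - c/5 (T(M, c) = -((c + 12) + M)/5 = -((12 + c) + M)/5 = -(12 + M + c)/5 = -12/5 - M/5 - c/5)
(53441 - B(-157)) - T(o(-19, -21), -31) = (53441 - 1*(-157)) - (-12/5 - 2*(-21)/(5*(-25 - 19)) - 1/5*(-31)) = (53441 + 157) - (-12/5 - 2*(-21)/(5*(-44)) + 31/5) = 53598 - (-12/5 - 2*(-21)*(-1)/(5*44) + 31/5) = 53598 - (-12/5 - 1/5*21/22 + 31/5) = 53598 - (-12/5 - 21/110 + 31/5) = 53598 - 1*397/110 = 53598 - 397/110 = 5895383/110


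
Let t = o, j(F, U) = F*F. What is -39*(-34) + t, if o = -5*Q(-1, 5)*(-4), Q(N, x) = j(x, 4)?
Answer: 1826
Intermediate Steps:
j(F, U) = F²
Q(N, x) = x²
o = 500 (o = -5*5²*(-4) = -5*25*(-4) = -125*(-4) = 500)
t = 500
-39*(-34) + t = -39*(-34) + 500 = 1326 + 500 = 1826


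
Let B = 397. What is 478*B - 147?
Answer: 189619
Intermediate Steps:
478*B - 147 = 478*397 - 147 = 189766 - 147 = 189619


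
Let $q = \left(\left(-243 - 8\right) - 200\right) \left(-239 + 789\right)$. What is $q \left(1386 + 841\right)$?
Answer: $-552407350$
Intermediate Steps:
$q = -248050$ ($q = \left(-251 - 200\right) 550 = \left(-451\right) 550 = -248050$)
$q \left(1386 + 841\right) = - 248050 \left(1386 + 841\right) = \left(-248050\right) 2227 = -552407350$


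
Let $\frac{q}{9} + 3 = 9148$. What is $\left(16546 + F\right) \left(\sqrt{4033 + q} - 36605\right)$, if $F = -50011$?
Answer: $1224986325 - 234255 \sqrt{1762} \approx 1.2152 \cdot 10^{9}$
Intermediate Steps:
$q = 82305$ ($q = -27 + 9 \cdot 9148 = -27 + 82332 = 82305$)
$\left(16546 + F\right) \left(\sqrt{4033 + q} - 36605\right) = \left(16546 - 50011\right) \left(\sqrt{4033 + 82305} - 36605\right) = - 33465 \left(\sqrt{86338} - 36605\right) = - 33465 \left(7 \sqrt{1762} - 36605\right) = - 33465 \left(-36605 + 7 \sqrt{1762}\right) = 1224986325 - 234255 \sqrt{1762}$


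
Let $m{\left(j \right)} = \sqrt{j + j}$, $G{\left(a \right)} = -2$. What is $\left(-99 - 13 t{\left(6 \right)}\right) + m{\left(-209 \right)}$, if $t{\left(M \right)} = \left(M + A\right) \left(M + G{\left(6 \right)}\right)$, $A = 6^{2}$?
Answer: $-2283 + i \sqrt{418} \approx -2283.0 + 20.445 i$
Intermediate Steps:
$A = 36$
$t{\left(M \right)} = \left(-2 + M\right) \left(36 + M\right)$ ($t{\left(M \right)} = \left(M + 36\right) \left(M - 2\right) = \left(36 + M\right) \left(-2 + M\right) = \left(-2 + M\right) \left(36 + M\right)$)
$m{\left(j \right)} = \sqrt{2} \sqrt{j}$ ($m{\left(j \right)} = \sqrt{2 j} = \sqrt{2} \sqrt{j}$)
$\left(-99 - 13 t{\left(6 \right)}\right) + m{\left(-209 \right)} = \left(-99 - 13 \left(-72 + 6^{2} + 34 \cdot 6\right)\right) + \sqrt{2} \sqrt{-209} = \left(-99 - 13 \left(-72 + 36 + 204\right)\right) + \sqrt{2} i \sqrt{209} = \left(-99 - 2184\right) + i \sqrt{418} = -2283 + i \sqrt{418}$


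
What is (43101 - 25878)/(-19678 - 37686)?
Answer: -17223/57364 ≈ -0.30024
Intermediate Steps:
(43101 - 25878)/(-19678 - 37686) = 17223/(-57364) = 17223*(-1/57364) = -17223/57364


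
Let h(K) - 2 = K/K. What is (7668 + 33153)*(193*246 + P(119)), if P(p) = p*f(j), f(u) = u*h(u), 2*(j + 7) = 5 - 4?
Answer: 3686748615/2 ≈ 1.8434e+9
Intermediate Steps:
h(K) = 3 (h(K) = 2 + K/K = 2 + 1 = 3)
j = -13/2 (j = -7 + (5 - 4)/2 = -7 + (½)*1 = -7 + ½ = -13/2 ≈ -6.5000)
f(u) = 3*u (f(u) = u*3 = 3*u)
P(p) = -39*p/2 (P(p) = p*(3*(-13/2)) = p*(-39/2) = -39*p/2)
(7668 + 33153)*(193*246 + P(119)) = (7668 + 33153)*(193*246 - 39/2*119) = 40821*(47478 - 4641/2) = 40821*(90315/2) = 3686748615/2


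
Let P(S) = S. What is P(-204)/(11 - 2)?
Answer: -68/3 ≈ -22.667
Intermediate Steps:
P(-204)/(11 - 2) = -204/(11 - 2) = -204/9 = (⅑)*(-204) = -68/3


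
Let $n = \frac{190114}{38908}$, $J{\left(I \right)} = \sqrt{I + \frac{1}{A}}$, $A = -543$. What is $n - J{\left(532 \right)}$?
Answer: $\frac{95057}{19454} - \frac{5 \sqrt{6274365}}{543} \approx -18.179$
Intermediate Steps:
$J{\left(I \right)} = \sqrt{- \frac{1}{543} + I}$ ($J{\left(I \right)} = \sqrt{I + \frac{1}{-543}} = \sqrt{I - \frac{1}{543}} = \sqrt{- \frac{1}{543} + I}$)
$n = \frac{95057}{19454}$ ($n = 190114 \cdot \frac{1}{38908} = \frac{95057}{19454} \approx 4.8862$)
$n - J{\left(532 \right)} = \frac{95057}{19454} - \frac{\sqrt{-543 + 294849 \cdot 532}}{543} = \frac{95057}{19454} - \frac{\sqrt{-543 + 156859668}}{543} = \frac{95057}{19454} - \frac{\sqrt{156859125}}{543} = \frac{95057}{19454} - \frac{5 \sqrt{6274365}}{543}$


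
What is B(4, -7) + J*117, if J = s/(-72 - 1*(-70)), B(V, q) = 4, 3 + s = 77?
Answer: -4325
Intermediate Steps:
s = 74 (s = -3 + 77 = 74)
J = -37 (J = 74/(-72 - 1*(-70)) = 74/(-72 + 70) = 74/(-2) = 74*(-½) = -37)
B(4, -7) + J*117 = 4 - 37*117 = 4 - 4329 = -4325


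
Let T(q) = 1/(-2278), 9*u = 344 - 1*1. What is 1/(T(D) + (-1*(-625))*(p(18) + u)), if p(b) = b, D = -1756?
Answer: 20502/718993741 ≈ 2.8515e-5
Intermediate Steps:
u = 343/9 (u = (344 - 1*1)/9 = (344 - 1)/9 = (⅑)*343 = 343/9 ≈ 38.111)
T(q) = -1/2278
1/(T(D) + (-1*(-625))*(p(18) + u)) = 1/(-1/2278 + (-1*(-625))*(18 + 343/9)) = 1/(-1/2278 + 625*(505/9)) = 1/(-1/2278 + 315625/9) = 1/(718993741/20502) = 20502/718993741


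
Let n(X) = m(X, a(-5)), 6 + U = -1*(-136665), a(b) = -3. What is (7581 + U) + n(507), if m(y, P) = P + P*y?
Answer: 142716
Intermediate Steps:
U = 136659 (U = -6 - 1*(-136665) = -6 + 136665 = 136659)
n(X) = -3 - 3*X (n(X) = -3*(1 + X) = -3 - 3*X)
(7581 + U) + n(507) = (7581 + 136659) + (-3 - 3*507) = 144240 + (-3 - 1521) = 144240 - 1524 = 142716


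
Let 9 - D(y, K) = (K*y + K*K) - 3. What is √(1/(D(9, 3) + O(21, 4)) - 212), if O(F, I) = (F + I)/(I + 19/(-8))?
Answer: I*√166299/28 ≈ 14.564*I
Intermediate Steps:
D(y, K) = 12 - K² - K*y (D(y, K) = 9 - ((K*y + K*K) - 3) = 9 - ((K*y + K²) - 3) = 9 - ((K² + K*y) - 3) = 9 - (-3 + K² + K*y) = 9 + (3 - K² - K*y) = 12 - K² - K*y)
O(F, I) = (F + I)/(-19/8 + I) (O(F, I) = (F + I)/(I + 19*(-⅛)) = (F + I)/(I - 19/8) = (F + I)/(-19/8 + I))
√(1/(D(9, 3) + O(21, 4)) - 212) = √(1/((12 - 1*3² - 1*3*9) + 8*(21 + 4)/(-19 + 8*4)) - 212) = √(1/((12 - 1*9 - 27) + 8*25/(-19 + 32)) - 212) = √(1/((12 - 9 - 27) + 8*25/13) - 212) = √(1/(-24 + 8*(1/13)*25) - 212) = √(1/(-24 + 200/13) - 212) = √(1/(-112/13) - 212) = √(-13/112 - 212) = √(-23757/112) = I*√166299/28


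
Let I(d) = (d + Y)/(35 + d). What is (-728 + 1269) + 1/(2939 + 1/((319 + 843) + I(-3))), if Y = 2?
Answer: 59120987312/109280869 ≈ 541.00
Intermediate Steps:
I(d) = (2 + d)/(35 + d) (I(d) = (d + 2)/(35 + d) = (2 + d)/(35 + d))
(-728 + 1269) + 1/(2939 + 1/((319 + 843) + I(-3))) = (-728 + 1269) + 1/(2939 + 1/((319 + 843) + (2 - 3)/(35 - 3))) = 541 + 1/(2939 + 1/(1162 - 1/32)) = 541 + 1/(2939 + 1/(37183/32)) = 541 + 1/(2939 + 32/37183) = 541 + 1/(109280869/37183) = 541 + 37183/109280869 = 59120987312/109280869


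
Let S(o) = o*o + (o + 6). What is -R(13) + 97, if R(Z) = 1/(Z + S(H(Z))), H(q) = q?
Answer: 19496/201 ≈ 96.995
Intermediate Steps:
S(o) = 6 + o + o² (S(o) = o² + (6 + o) = 6 + o + o²)
R(Z) = 1/(6 + Z² + 2*Z) (R(Z) = 1/(Z + (6 + Z + Z²)) = 1/(6 + Z² + 2*Z))
-R(13) + 97 = -1/(6 + 13² + 2*13) + 97 = -1/(6 + 169 + 26) + 97 = -1/201 + 97 = 19496/201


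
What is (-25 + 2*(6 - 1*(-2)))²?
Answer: 81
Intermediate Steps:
(-25 + 2*(6 - 1*(-2)))² = (-25 + 2*(6 + 2))² = (-25 + 2*8)² = (-25 + 16)² = (-9)² = 81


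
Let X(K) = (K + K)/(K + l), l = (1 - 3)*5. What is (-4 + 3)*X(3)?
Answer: 6/7 ≈ 0.85714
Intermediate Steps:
l = -10 (l = -2*5 = -10)
X(K) = 2*K/(-10 + K) (X(K) = (K + K)/(K - 10) = (2*K)/(-10 + K) = 2*K/(-10 + K))
(-4 + 3)*X(3) = (-4 + 3)*(2*3/(-10 + 3)) = -2*3/(-7) = -2*3*(-1)/7 = -1*(-6/7) = 6/7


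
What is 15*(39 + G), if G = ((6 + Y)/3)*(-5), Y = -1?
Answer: 460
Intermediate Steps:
G = -25/3 (G = ((6 - 1)/3)*(-5) = (5*(1/3))*(-5) = (5/3)*(-5) = -25/3 ≈ -8.3333)
15*(39 + G) = 15*(39 - 25/3) = 15*(92/3) = 460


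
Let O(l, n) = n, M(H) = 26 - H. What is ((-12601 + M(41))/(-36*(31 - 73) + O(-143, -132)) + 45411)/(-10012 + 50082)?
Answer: 15663641/13824150 ≈ 1.1331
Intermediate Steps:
((-12601 + M(41))/(-36*(31 - 73) + O(-143, -132)) + 45411)/(-10012 + 50082) = ((-12601 + (26 - 1*41))/(-36*(31 - 73) - 132) + 45411)/(-10012 + 50082) = ((-12601 + (26 - 41))/(-36*(-42) - 132) + 45411)/40070 = ((-12601 - 15)/(1512 - 132) + 45411)*(1/40070) = (-12616/1380 + 45411)*(1/40070) = (-12616*1/1380 + 45411)*(1/40070) = (-3154/345 + 45411)*(1/40070) = (15663641/345)*(1/40070) = 15663641/13824150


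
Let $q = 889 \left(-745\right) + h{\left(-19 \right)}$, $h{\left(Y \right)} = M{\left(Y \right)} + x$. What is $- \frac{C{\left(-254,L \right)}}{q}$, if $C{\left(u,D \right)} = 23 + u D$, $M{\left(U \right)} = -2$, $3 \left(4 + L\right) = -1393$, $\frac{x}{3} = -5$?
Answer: $\frac{356939}{1986966} \approx 0.17964$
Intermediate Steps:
$x = -15$ ($x = 3 \left(-5\right) = -15$)
$L = - \frac{1405}{3}$ ($L = -4 + \frac{1}{3} \left(-1393\right) = -4 - \frac{1393}{3} = - \frac{1405}{3} \approx -468.33$)
$h{\left(Y \right)} = -17$ ($h{\left(Y \right)} = -2 - 15 = -17$)
$C{\left(u,D \right)} = 23 + D u$
$q = -662322$ ($q = 889 \left(-745\right) - 17 = -662305 - 17 = -662322$)
$- \frac{C{\left(-254,L \right)}}{q} = - \frac{23 - - \frac{356870}{3}}{-662322} = - \frac{\left(23 + \frac{356870}{3}\right) \left(-1\right)}{662322} = - \frac{356939 \left(-1\right)}{3 \cdot 662322} = \left(-1\right) \left(- \frac{356939}{1986966}\right) = \frac{356939}{1986966}$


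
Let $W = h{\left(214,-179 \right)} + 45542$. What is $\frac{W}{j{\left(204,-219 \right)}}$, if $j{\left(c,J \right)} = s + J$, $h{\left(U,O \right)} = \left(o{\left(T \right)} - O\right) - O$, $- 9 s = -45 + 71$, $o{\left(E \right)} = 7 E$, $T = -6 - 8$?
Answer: $- \frac{412218}{1997} \approx -206.42$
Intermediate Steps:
$T = -14$ ($T = -6 - 8 = -14$)
$s = - \frac{26}{9}$ ($s = - \frac{-45 + 71}{9} = \left(- \frac{1}{9}\right) 26 = - \frac{26}{9} \approx -2.8889$)
$h{\left(U,O \right)} = -98 - 2 O$ ($h{\left(U,O \right)} = \left(7 \left(-14\right) - O\right) - O = \left(-98 - O\right) - O = -98 - 2 O$)
$j{\left(c,J \right)} = - \frac{26}{9} + J$
$W = 45802$ ($W = \left(-98 - -358\right) + 45542 = \left(-98 + 358\right) + 45542 = 260 + 45542 = 45802$)
$\frac{W}{j{\left(204,-219 \right)}} = \frac{45802}{- \frac{26}{9} - 219} = \frac{45802}{- \frac{1997}{9}} = 45802 \left(- \frac{9}{1997}\right) = - \frac{412218}{1997}$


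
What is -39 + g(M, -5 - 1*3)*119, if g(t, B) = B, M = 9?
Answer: -991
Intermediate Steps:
-39 + g(M, -5 - 1*3)*119 = -39 + (-5 - 1*3)*119 = -39 + (-5 - 3)*119 = -39 - 8*119 = -39 - 952 = -991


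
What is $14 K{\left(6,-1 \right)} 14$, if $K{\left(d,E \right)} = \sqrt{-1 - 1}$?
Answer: $196 i \sqrt{2} \approx 277.19 i$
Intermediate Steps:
$K{\left(d,E \right)} = i \sqrt{2}$ ($K{\left(d,E \right)} = \sqrt{-2} = i \sqrt{2}$)
$14 K{\left(6,-1 \right)} 14 = 14 i \sqrt{2} \cdot 14 = 196 i \sqrt{2}$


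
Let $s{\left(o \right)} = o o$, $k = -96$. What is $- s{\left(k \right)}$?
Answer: $-9216$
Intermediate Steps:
$s{\left(o \right)} = o^{2}$
$- s{\left(k \right)} = - \left(-96\right)^{2} = \left(-1\right) 9216 = -9216$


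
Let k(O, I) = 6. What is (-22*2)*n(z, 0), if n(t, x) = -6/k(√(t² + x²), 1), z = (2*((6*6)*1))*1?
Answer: 44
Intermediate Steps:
z = 72 (z = (2*(36*1))*1 = (2*36)*1 = 72*1 = 72)
n(t, x) = -1 (n(t, x) = -6/6 = -6*⅙ = -1)
(-22*2)*n(z, 0) = -22*2*(-1) = -44*(-1) = 44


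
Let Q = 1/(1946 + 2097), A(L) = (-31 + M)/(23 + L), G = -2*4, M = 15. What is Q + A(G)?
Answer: -64673/60645 ≈ -1.0664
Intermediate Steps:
G = -8
A(L) = -16/(23 + L) (A(L) = (-31 + 15)/(23 + L) = -16/(23 + L))
Q = 1/4043 ≈ 0.00024734
Q + A(G) = 1/4043 - 16/(23 - 8) = 1/4043 - 16/15 = -64673/60645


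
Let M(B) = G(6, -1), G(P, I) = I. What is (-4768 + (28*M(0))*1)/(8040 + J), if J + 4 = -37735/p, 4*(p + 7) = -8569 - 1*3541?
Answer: -14553462/24422977 ≈ -0.59589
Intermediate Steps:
p = -6069/2 (p = -7 + (-8569 - 1*3541)/4 = -7 + (-8569 - 3541)/4 = -7 + (1/4)*(-12110) = -7 - 6055/2 = -6069/2 ≈ -3034.5)
M(B) = -1
J = 51194/6069 (J = -4 - 37735/(-6069/2) = -4 - 37735*(-2/6069) = -4 + 75470/6069 = 51194/6069 ≈ 8.4353)
(-4768 + (28*M(0))*1)/(8040 + J) = (-4768 + (28*(-1))*1)/(8040 + 51194/6069) = (-4768 - 28*1)/(48845954/6069) = (-4768 - 28)*(6069/48845954) = -4796*6069/48845954 = -14553462/24422977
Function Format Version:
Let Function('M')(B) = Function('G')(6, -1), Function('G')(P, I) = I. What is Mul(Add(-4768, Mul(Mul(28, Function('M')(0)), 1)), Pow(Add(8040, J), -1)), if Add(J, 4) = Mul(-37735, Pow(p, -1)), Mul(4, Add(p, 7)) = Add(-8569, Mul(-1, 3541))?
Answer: Rational(-14553462, 24422977) ≈ -0.59589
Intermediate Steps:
p = Rational(-6069, 2) (p = Add(-7, Mul(Rational(1, 4), Add(-8569, Mul(-1, 3541)))) = Add(-7, Mul(Rational(1, 4), Add(-8569, -3541))) = Add(-7, Mul(Rational(1, 4), -12110)) = Add(-7, Rational(-6055, 2)) = Rational(-6069, 2) ≈ -3034.5)
Function('M')(B) = -1
J = Rational(51194, 6069) (J = Add(-4, Mul(-37735, Pow(Rational(-6069, 2), -1))) = Add(-4, Mul(-37735, Rational(-2, 6069))) = Add(-4, Rational(75470, 6069)) = Rational(51194, 6069) ≈ 8.4353)
Mul(Add(-4768, Mul(Mul(28, Function('M')(0)), 1)), Pow(Add(8040, J), -1)) = Mul(Add(-4768, Mul(Mul(28, -1), 1)), Pow(Add(8040, Rational(51194, 6069)), -1)) = Mul(Add(-4768, Mul(-28, 1)), Pow(Rational(48845954, 6069), -1)) = Mul(Add(-4768, -28), Rational(6069, 48845954)) = Mul(-4796, Rational(6069, 48845954)) = Rational(-14553462, 24422977)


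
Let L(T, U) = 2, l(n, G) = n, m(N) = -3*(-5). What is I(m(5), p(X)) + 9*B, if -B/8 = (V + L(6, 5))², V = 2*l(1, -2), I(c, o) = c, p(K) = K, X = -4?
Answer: -1137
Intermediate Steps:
m(N) = 15
V = 2 (V = 2*1 = 2)
B = -128 (B = -8*(2 + 2)² = -8*4² = -8*16 = -128)
I(m(5), p(X)) + 9*B = 15 + 9*(-128) = 15 - 1152 = -1137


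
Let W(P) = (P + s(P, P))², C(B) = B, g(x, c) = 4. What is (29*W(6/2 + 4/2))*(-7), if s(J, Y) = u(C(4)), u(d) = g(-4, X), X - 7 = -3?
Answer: -16443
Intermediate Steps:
X = 4 (X = 7 - 3 = 4)
u(d) = 4
s(J, Y) = 4
W(P) = (4 + P)² (W(P) = (P + 4)² = (4 + P)²)
(29*W(6/2 + 4/2))*(-7) = (29*(4 + (6/2 + 4/2))²)*(-7) = (29*(4 + (6*(½) + 4*(½)))²)*(-7) = (29*(4 + (3 + 2))²)*(-7) = (29*(4 + 5)²)*(-7) = (29*9²)*(-7) = (29*81)*(-7) = 2349*(-7) = -16443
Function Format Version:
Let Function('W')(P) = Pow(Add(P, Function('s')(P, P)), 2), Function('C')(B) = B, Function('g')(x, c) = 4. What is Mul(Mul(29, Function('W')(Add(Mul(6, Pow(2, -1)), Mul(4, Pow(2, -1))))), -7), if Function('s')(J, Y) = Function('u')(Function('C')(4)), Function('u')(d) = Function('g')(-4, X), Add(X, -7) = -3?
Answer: -16443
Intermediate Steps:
X = 4 (X = Add(7, -3) = 4)
Function('u')(d) = 4
Function('s')(J, Y) = 4
Function('W')(P) = Pow(Add(4, P), 2) (Function('W')(P) = Pow(Add(P, 4), 2) = Pow(Add(4, P), 2))
Mul(Mul(29, Function('W')(Add(Mul(6, Pow(2, -1)), Mul(4, Pow(2, -1))))), -7) = Mul(Mul(29, Pow(Add(4, Add(Mul(6, Pow(2, -1)), Mul(4, Pow(2, -1)))), 2)), -7) = Mul(Mul(29, Pow(Add(4, Add(Mul(6, Rational(1, 2)), Mul(4, Rational(1, 2)))), 2)), -7) = Mul(Mul(29, Pow(Add(4, Add(3, 2)), 2)), -7) = Mul(Mul(29, Pow(Add(4, 5), 2)), -7) = Mul(Mul(29, Pow(9, 2)), -7) = Mul(Mul(29, 81), -7) = Mul(2349, -7) = -16443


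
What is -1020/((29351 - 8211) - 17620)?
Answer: -51/176 ≈ -0.28977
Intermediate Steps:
-1020/((29351 - 8211) - 17620) = -1020/(21140 - 17620) = -1020/3520 = -1020*1/3520 = -51/176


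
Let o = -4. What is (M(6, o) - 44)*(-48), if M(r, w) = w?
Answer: 2304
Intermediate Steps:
(M(6, o) - 44)*(-48) = (-4 - 44)*(-48) = -48*(-48) = 2304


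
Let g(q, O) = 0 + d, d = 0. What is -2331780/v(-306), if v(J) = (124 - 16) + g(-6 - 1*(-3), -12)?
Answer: -194315/9 ≈ -21591.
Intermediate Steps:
g(q, O) = 0 (g(q, O) = 0 + 0 = 0)
v(J) = 108 (v(J) = (124 - 16) + 0 = 108 + 0 = 108)
-2331780/v(-306) = -2331780/108 = -20*38863/36 = -194315/9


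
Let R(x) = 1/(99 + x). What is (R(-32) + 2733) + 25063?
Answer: 1862333/67 ≈ 27796.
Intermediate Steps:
(R(-32) + 2733) + 25063 = (1/(99 - 32) + 2733) + 25063 = (1/67 + 2733) + 25063 = 183112/67 + 25063 = 1862333/67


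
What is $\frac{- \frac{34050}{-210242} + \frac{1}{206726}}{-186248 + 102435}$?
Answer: $- \frac{3519615271}{1821360740464798} \approx -1.9324 \cdot 10^{-6}$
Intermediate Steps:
$\frac{- \frac{34050}{-210242} + \frac{1}{206726}}{-186248 + 102435} = \frac{\left(-34050\right) \left(- \frac{1}{210242}\right) + \frac{1}{206726}}{-83813} = \left(\frac{17025}{105121} + \frac{1}{206726}\right) \left(- \frac{1}{83813}\right) = \frac{3519615271}{21731243846} \left(- \frac{1}{83813}\right) = - \frac{3519615271}{1821360740464798}$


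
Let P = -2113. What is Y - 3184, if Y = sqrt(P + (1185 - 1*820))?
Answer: -3184 + 2*I*sqrt(437) ≈ -3184.0 + 41.809*I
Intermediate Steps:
Y = 2*I*sqrt(437) (Y = sqrt(-2113 + (1185 - 1*820)) = sqrt(-2113 + (1185 - 820)) = sqrt(-2113 + 365) = sqrt(-1748) = 2*I*sqrt(437) ≈ 41.809*I)
Y - 3184 = 2*I*sqrt(437) - 3184 = -3184 + 2*I*sqrt(437)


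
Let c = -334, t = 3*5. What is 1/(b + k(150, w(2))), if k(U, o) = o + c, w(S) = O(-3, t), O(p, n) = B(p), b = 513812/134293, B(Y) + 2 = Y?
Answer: -134293/45011515 ≈ -0.0029835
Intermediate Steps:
B(Y) = -2 + Y
t = 15
b = 513812/134293 (b = 513812*(1/134293) = 513812/134293 ≈ 3.8261)
O(p, n) = -2 + p
w(S) = -5 (w(S) = -2 - 3 = -5)
k(U, o) = -334 + o (k(U, o) = o - 334 = -334 + o)
1/(b + k(150, w(2))) = 1/(513812/134293 + (-334 - 5)) = 1/(513812/134293 - 339) = 1/(-45011515/134293) = -134293/45011515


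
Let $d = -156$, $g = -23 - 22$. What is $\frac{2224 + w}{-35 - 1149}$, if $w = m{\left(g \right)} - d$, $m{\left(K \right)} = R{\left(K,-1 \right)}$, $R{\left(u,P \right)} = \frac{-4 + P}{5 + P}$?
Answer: $- \frac{9515}{4736} \approx -2.0091$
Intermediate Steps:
$g = -45$ ($g = -23 - 22 = -45$)
$R{\left(u,P \right)} = \frac{-4 + P}{5 + P}$
$m{\left(K \right)} = - \frac{5}{4}$ ($m{\left(K \right)} = \frac{-4 - 1}{5 - 1} = \frac{1}{4} \left(-5\right) = - \frac{5}{4}$)
$w = \frac{619}{4}$ ($w = - \frac{5}{4} - -156 = - \frac{5}{4} + 156 = \frac{619}{4} \approx 154.75$)
$\frac{2224 + w}{-35 - 1149} = \frac{2224 + \frac{619}{4}}{-35 - 1149} = \frac{9515}{4 \left(-1184\right)} = \frac{9515}{4} \left(- \frac{1}{1184}\right) = - \frac{9515}{4736}$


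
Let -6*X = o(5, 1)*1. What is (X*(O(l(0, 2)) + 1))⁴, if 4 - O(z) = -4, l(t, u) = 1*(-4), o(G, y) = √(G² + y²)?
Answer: 13689/4 ≈ 3422.3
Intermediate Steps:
l(t, u) = -4
O(z) = 8 (O(z) = 4 - 1*(-4) = 4 + 4 = 8)
X = -√26/6 (X = -√(5² + 1²)/6 = -√(25 + 1)/6 = -√26/6 ≈ -0.84984)
(X*(O(l(0, 2)) + 1))⁴ = ((-√26/6)*(8 + 1))⁴ = (-√26/6*9)⁴ = (-3*√26/2)⁴ = 13689/4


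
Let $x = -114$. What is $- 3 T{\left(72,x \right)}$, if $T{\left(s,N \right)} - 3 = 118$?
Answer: $-363$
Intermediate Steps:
$T{\left(s,N \right)} = 121$ ($T{\left(s,N \right)} = 3 + 118 = 121$)
$- 3 T{\left(72,x \right)} = \left(-3\right) 121 = -363$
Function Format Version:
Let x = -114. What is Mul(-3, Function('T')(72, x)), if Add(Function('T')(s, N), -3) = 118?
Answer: -363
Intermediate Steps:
Function('T')(s, N) = 121 (Function('T')(s, N) = Add(3, 118) = 121)
Mul(-3, Function('T')(72, x)) = Mul(-3, 121) = -363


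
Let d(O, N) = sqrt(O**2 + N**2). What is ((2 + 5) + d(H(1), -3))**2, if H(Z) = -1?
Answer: (7 + sqrt(10))**2 ≈ 103.27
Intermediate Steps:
d(O, N) = sqrt(N**2 + O**2)
((2 + 5) + d(H(1), -3))**2 = ((2 + 5) + sqrt((-3)**2 + (-1)**2))**2 = (7 + sqrt(9 + 1))**2 = (7 + sqrt(10))**2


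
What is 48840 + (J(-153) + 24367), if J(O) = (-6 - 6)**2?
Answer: 73351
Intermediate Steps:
J(O) = 144 (J(O) = (-12)**2 = 144)
48840 + (J(-153) + 24367) = 48840 + (144 + 24367) = 48840 + 24511 = 73351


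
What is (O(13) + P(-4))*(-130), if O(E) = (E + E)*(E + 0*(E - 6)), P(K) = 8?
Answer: -44980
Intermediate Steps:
O(E) = 2*E² (O(E) = (2*E)*(E + 0*(-6 + E)) = (2*E)*(E + 0) = (2*E)*E = 2*E²)
(O(13) + P(-4))*(-130) = (2*13² + 8)*(-130) = (2*169 + 8)*(-130) = (338 + 8)*(-130) = 346*(-130) = -44980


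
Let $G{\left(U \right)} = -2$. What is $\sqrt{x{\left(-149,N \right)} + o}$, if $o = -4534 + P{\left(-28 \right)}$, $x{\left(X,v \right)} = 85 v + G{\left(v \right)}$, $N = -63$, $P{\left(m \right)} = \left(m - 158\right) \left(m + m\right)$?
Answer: $5 \sqrt{21} \approx 22.913$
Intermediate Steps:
$P{\left(m \right)} = 2 m \left(-158 + m\right)$ ($P{\left(m \right)} = \left(-158 + m\right) 2 m = 2 m \left(-158 + m\right)$)
$x{\left(X,v \right)} = -2 + 85 v$ ($x{\left(X,v \right)} = 85 v - 2 = -2 + 85 v$)
$o = 5882$ ($o = -4534 + 2 \left(-28\right) \left(-158 - 28\right) = -4534 + 2 \left(-28\right) \left(-186\right) = -4534 + 10416 = 5882$)
$\sqrt{x{\left(-149,N \right)} + o} = \sqrt{\left(-2 + 85 \left(-63\right)\right) + 5882} = \sqrt{\left(-2 - 5355\right) + 5882} = \sqrt{-5357 + 5882} = \sqrt{525} = 5 \sqrt{21}$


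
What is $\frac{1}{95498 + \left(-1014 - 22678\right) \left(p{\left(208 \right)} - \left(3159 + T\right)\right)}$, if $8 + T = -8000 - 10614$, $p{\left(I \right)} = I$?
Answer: $- \frac{1}{371181834} \approx -2.6941 \cdot 10^{-9}$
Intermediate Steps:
$T = -18622$ ($T = -8 - 18614 = -18622$)
$\frac{1}{95498 + \left(-1014 - 22678\right) \left(p{\left(208 \right)} - \left(3159 + T\right)\right)} = \frac{1}{95498 + \left(-1014 - 22678\right) \left(208 - -15463\right)} = \frac{1}{95498 - 23692 \left(208 + \left(-3159 + 18622\right)\right)} = \frac{1}{95498 - 23692 \left(208 + 15463\right)} = \frac{1}{95498 - 371277332} = \frac{1}{-371181834} = - \frac{1}{371181834}$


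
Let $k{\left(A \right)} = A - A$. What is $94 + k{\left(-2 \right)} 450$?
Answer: $94$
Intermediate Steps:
$k{\left(A \right)} = 0$
$94 + k{\left(-2 \right)} 450 = 94 + 0 \cdot 450 = 94 + 0 = 94$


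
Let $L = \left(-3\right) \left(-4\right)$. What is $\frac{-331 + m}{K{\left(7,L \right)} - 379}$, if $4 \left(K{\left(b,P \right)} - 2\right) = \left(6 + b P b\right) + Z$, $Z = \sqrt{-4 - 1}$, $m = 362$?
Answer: $- \frac{113336}{835401} - \frac{124 i \sqrt{5}}{835401} \approx -0.13567 - 0.0003319 i$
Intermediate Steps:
$L = 12$
$Z = i \sqrt{5}$ ($Z = \sqrt{-5} = i \sqrt{5} \approx 2.2361 i$)
$K{\left(b,P \right)} = \frac{7}{2} + \frac{i \sqrt{5}}{4} + \frac{P b^{2}}{4}$ ($K{\left(b,P \right)} = 2 + \frac{\left(6 + b P b\right) + i \sqrt{5}}{4} = 2 + \frac{\left(6 + P b b\right) + i \sqrt{5}}{4} = 2 + \frac{\left(6 + P b^{2}\right) + i \sqrt{5}}{4} = 2 + \frac{6 + i \sqrt{5} + P b^{2}}{4} = 2 + \left(\frac{3}{2} + \frac{i \sqrt{5}}{4} + \frac{P b^{2}}{4}\right) = \frac{7}{2} + \frac{i \sqrt{5}}{4} + \frac{P b^{2}}{4}$)
$\frac{-331 + m}{K{\left(7,L \right)} - 379} = \frac{-331 + 362}{\left(\frac{7}{2} + \frac{i \sqrt{5}}{4} + \frac{1}{4} \cdot 12 \cdot 7^{2}\right) - 379} = \frac{31}{\left(\frac{7}{2} + \frac{i \sqrt{5}}{4} + \frac{1}{4} \cdot 12 \cdot 49\right) - 379} = \frac{31}{\left(\frac{7}{2} + \frac{i \sqrt{5}}{4} + 147\right) - 379} = \frac{31}{\left(\frac{301}{2} + \frac{i \sqrt{5}}{4}\right) - 379} = \frac{31}{- \frac{457}{2} + \frac{i \sqrt{5}}{4}}$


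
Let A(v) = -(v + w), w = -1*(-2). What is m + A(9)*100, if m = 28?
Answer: -1072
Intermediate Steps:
w = 2
A(v) = -2 - v (A(v) = -(v + 2) = -(2 + v) = -2 - v)
m + A(9)*100 = 28 + (-2 - 1*9)*100 = 28 + (-2 - 9)*100 = 28 - 11*100 = 28 - 1100 = -1072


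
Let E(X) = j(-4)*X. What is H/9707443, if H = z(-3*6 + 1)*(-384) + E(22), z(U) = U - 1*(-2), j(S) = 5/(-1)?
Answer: 5650/9707443 ≈ 0.00058203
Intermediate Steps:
j(S) = -5 (j(S) = 5*(-1) = -5)
z(U) = 2 + U (z(U) = U + 2 = 2 + U)
E(X) = -5*X
H = 5650 (H = (2 + (-3*6 + 1))*(-384) - 5*22 = (2 + (-18 + 1))*(-384) - 110 = (2 - 17)*(-384) - 110 = -15*(-384) - 110 = 5760 - 110 = 5650)
H/9707443 = 5650/9707443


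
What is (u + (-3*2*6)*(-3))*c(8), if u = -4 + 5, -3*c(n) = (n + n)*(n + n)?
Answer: -27904/3 ≈ -9301.3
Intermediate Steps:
c(n) = -4*n²/3 (c(n) = -(n + n)*(n + n)/3 = -2*n*2*n/3 = -4*n²/3)
u = 1
(u + (-3*2*6)*(-3))*c(8) = (1 + (-3*2*6)*(-3))*(-4/3*8²) = (1 - 6*6*(-3))*(-4/3*64) = (1 - 36*(-3))*(-256/3) = (1 + 108)*(-256/3) = 109*(-256/3) = -27904/3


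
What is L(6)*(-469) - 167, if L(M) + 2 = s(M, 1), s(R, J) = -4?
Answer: 2647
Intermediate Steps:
L(M) = -6 (L(M) = -2 - 4 = -6)
L(6)*(-469) - 167 = -6*(-469) - 167 = 2814 - 167 = 2647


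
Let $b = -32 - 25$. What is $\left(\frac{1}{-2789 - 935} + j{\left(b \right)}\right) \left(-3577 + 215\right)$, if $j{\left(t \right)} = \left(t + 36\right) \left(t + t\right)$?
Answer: $- \frac{14986543655}{1862} \approx -8.0486 \cdot 10^{6}$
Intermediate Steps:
$b = -57$
$j{\left(t \right)} = 2 t \left(36 + t\right)$ ($j{\left(t \right)} = \left(36 + t\right) 2 t = 2 t \left(36 + t\right)$)
$\left(\frac{1}{-2789 - 935} + j{\left(b \right)}\right) \left(-3577 + 215\right) = \left(\frac{1}{-2789 - 935} + 2 \left(-57\right) \left(36 - 57\right)\right) \left(-3577 + 215\right) = \left(\frac{1}{-3724} + 2 \left(-57\right) \left(-21\right)\right) \left(-3362\right) = \left(- \frac{1}{3724} + 2394\right) \left(-3362\right) = \frac{8915255}{3724} \left(-3362\right) = - \frac{14986543655}{1862}$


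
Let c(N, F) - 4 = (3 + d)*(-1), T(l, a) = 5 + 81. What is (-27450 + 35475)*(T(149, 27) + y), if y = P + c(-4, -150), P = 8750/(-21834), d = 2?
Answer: 2470549750/3639 ≈ 6.7891e+5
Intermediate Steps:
T(l, a) = 86
c(N, F) = -1 (c(N, F) = 4 + (3 + 2)*(-1) = 4 + 5*(-1) = 4 - 5 = -1)
P = -4375/10917 (P = 8750*(-1/21834) = -4375/10917 ≈ -0.40075)
y = -15292/10917 (y = -4375/10917 - 1 = -15292/10917 ≈ -1.4008)
(-27450 + 35475)*(T(149, 27) + y) = (-27450 + 35475)*(86 - 15292/10917) = 8025*(923570/10917) = 2470549750/3639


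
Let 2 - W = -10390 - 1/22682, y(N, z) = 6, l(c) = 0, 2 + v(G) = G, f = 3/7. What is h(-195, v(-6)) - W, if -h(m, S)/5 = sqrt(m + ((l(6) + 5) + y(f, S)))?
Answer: -235711345/22682 - 10*I*sqrt(46) ≈ -10392.0 - 67.823*I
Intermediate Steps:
f = 3/7 (f = 3*(1/7) = 3/7 ≈ 0.42857)
v(G) = -2 + G
h(m, S) = -5*sqrt(11 + m) (h(m, S) = -5*sqrt(m + ((0 + 5) + 6)) = -5*sqrt(m + (5 + 6)) = -5*sqrt(m + 11) = -5*sqrt(11 + m))
W = 235711345/22682 (W = 2 - (-10390 - 1/22682) = 2 - 1*(-235665981/22682) = 2 + 235665981/22682 = 235711345/22682 ≈ 10392.)
h(-195, v(-6)) - W = -5*sqrt(11 - 195) - 1*235711345/22682 = -10*I*sqrt(46) - 235711345/22682 = -235711345/22682 - 10*I*sqrt(46)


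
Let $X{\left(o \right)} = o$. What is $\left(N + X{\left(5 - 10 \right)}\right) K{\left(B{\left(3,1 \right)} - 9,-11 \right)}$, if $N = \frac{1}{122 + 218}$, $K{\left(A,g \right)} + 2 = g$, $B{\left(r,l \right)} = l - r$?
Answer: $\frac{22087}{340} \approx 64.962$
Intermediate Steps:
$K{\left(A,g \right)} = -2 + g$
$N = \frac{1}{340} \approx 0.0029412$
$\left(N + X{\left(5 - 10 \right)}\right) K{\left(B{\left(3,1 \right)} - 9,-11 \right)} = \left(\frac{1}{340} + \left(5 - 10\right)\right) \left(-2 - 11\right) = \left(\frac{1}{340} - 5\right) \left(-13\right) = \left(- \frac{1699}{340}\right) \left(-13\right) = \frac{22087}{340}$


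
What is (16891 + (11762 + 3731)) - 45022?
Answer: -12638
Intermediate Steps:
(16891 + (11762 + 3731)) - 45022 = (16891 + 15493) - 45022 = 32384 - 45022 = -12638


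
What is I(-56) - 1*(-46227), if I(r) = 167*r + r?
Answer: 36819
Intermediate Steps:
I(r) = 168*r
I(-56) - 1*(-46227) = 168*(-56) - 1*(-46227) = -9408 + 46227 = 36819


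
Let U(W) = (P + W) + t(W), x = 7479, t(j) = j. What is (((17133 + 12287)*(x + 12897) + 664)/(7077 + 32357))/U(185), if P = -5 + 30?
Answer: 299731292/7788215 ≈ 38.485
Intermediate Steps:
P = 25
U(W) = 25 + 2*W (U(W) = (25 + W) + W = 25 + 2*W)
(((17133 + 12287)*(x + 12897) + 664)/(7077 + 32357))/U(185) = (((17133 + 12287)*(7479 + 12897) + 664)/(7077 + 32357))/(25 + 2*185) = ((29420*20376 + 664)/39434)/(25 + 370) = ((599461920 + 664)*(1/39434))/395 = (599462584*(1/39434))*(1/395) = (299731292/19717)*(1/395) = 299731292/7788215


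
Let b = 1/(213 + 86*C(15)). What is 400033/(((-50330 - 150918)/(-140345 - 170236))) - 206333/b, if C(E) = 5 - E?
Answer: 26990337668021/201248 ≈ 1.3411e+8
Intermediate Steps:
b = -1/647 (b = 1/(213 + 86*(5 - 1*15)) = 1/(213 + 86*(5 - 15)) = 1/(213 + 86*(-10)) = 1/(213 - 860) = 1/(-647) = -1/647 ≈ -0.0015456)
400033/(((-50330 - 150918)/(-140345 - 170236))) - 206333/b = 400033/(((-50330 - 150918)/(-140345 - 170236))) - 206333/(-1/647) = 400033/((-201248/(-310581))) - 206333*(-647) = 400033/((-201248*(-1/310581))) + 133497451 = 400033/(201248/310581) + 133497451 = 400033*(310581/201248) + 133497451 = 124242649173/201248 + 133497451 = 26990337668021/201248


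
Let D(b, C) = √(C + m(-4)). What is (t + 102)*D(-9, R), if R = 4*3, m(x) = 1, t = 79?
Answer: 181*√13 ≈ 652.60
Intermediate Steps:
R = 12
D(b, C) = √(1 + C) (D(b, C) = √(C + 1) = √(1 + C))
(t + 102)*D(-9, R) = (79 + 102)*√(1 + 12) = 181*√13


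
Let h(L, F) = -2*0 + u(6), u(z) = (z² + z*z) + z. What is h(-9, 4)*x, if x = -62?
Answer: -4836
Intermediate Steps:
u(z) = z + 2*z² (u(z) = (z² + z²) + z = 2*z² + z = z + 2*z²)
h(L, F) = 78 (h(L, F) = -2*0 + 6*(1 + 2*6) = 0 + 6*(1 + 12) = 0 + 6*13 = 0 + 78 = 78)
h(-9, 4)*x = 78*(-62) = -4836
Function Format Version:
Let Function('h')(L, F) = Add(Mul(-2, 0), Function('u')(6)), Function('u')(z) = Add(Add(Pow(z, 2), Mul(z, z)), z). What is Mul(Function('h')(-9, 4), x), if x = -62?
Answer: -4836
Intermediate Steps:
Function('u')(z) = Add(z, Mul(2, Pow(z, 2))) (Function('u')(z) = Add(Add(Pow(z, 2), Pow(z, 2)), z) = Add(Mul(2, Pow(z, 2)), z) = Add(z, Mul(2, Pow(z, 2))))
Function('h')(L, F) = 78 (Function('h')(L, F) = Add(Mul(-2, 0), Mul(6, Add(1, Mul(2, 6)))) = Add(0, Mul(6, Add(1, 12))) = Add(0, Mul(6, 13)) = Add(0, 78) = 78)
Mul(Function('h')(-9, 4), x) = Mul(78, -62) = -4836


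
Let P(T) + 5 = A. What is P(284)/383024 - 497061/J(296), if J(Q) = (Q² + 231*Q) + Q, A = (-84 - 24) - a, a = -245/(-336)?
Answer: -643256983/202236672 ≈ -3.1807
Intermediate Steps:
a = 35/48 (a = -245*(-1/336) = 35/48 ≈ 0.72917)
A = -5219/48 (A = (-84 - 24) - 1*35/48 = -108 - 35/48 = -5219/48 ≈ -108.73)
P(T) = -5459/48 (P(T) = -5 - 5219/48 = -5459/48)
J(Q) = Q² + 232*Q
P(284)/383024 - 497061/J(296) = -5459/48/383024 - 497061*1/(296*(232 + 296)) = -5459/48*1/383024 - 497061/(296*528) = -5459/18385152 - 497061/156288 = -5459/18385152 - 497061*1/156288 = -5459/18385152 - 165687/52096 = -643256983/202236672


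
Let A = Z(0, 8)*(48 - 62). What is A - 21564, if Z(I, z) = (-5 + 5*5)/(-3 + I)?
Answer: -64412/3 ≈ -21471.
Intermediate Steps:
Z(I, z) = 20/(-3 + I) (Z(I, z) = (-5 + 25)/(-3 + I) = 20/(-3 + I))
A = 280/3 (A = (20/(-3 + 0))*(48 - 62) = (20/(-3))*(-14) = (20*(-⅓))*(-14) = -20/3*(-14) = 280/3 ≈ 93.333)
A - 21564 = 280/3 - 21564 = -64412/3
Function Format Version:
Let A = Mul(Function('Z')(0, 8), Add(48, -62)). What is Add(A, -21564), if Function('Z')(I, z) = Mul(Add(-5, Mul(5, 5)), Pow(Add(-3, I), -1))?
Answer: Rational(-64412, 3) ≈ -21471.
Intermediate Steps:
Function('Z')(I, z) = Mul(20, Pow(Add(-3, I), -1)) (Function('Z')(I, z) = Mul(Add(-5, 25), Pow(Add(-3, I), -1)) = Mul(20, Pow(Add(-3, I), -1)))
A = Rational(280, 3) (A = Mul(Mul(20, Pow(Add(-3, 0), -1)), Add(48, -62)) = Mul(Mul(20, Pow(-3, -1)), -14) = Mul(Mul(20, Rational(-1, 3)), -14) = Mul(Rational(-20, 3), -14) = Rational(280, 3) ≈ 93.333)
Add(A, -21564) = Add(Rational(280, 3), -21564) = Rational(-64412, 3)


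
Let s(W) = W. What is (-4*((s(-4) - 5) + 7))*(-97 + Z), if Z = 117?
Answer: 160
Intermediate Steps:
(-4*((s(-4) - 5) + 7))*(-97 + Z) = (-4*((-4 - 5) + 7))*(-97 + 117) = -4*(-9 + 7)*20 = -4*(-2)*20 = 8*20 = 160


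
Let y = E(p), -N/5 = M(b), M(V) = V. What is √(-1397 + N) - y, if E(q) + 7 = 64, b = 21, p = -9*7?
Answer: -57 + I*√1502 ≈ -57.0 + 38.756*I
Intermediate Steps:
p = -63
N = -105 (N = -5*21 = -105)
E(q) = 57 (E(q) = -7 + 64 = 57)
y = 57
√(-1397 + N) - y = √(-1397 - 105) - 1*57 = √(-1502) - 57 = I*√1502 - 57 = -57 + I*√1502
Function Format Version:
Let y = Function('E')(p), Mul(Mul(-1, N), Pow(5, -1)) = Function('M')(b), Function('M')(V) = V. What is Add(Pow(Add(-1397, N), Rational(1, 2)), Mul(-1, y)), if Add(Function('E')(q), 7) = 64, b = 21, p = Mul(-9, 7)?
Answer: Add(-57, Mul(I, Pow(1502, Rational(1, 2)))) ≈ Add(-57.000, Mul(38.756, I))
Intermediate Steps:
p = -63
N = -105 (N = Mul(-5, 21) = -105)
Function('E')(q) = 57 (Function('E')(q) = Add(-7, 64) = 57)
y = 57
Add(Pow(Add(-1397, N), Rational(1, 2)), Mul(-1, y)) = Add(Pow(Add(-1397, -105), Rational(1, 2)), Mul(-1, 57)) = Add(Pow(-1502, Rational(1, 2)), -57) = Add(Mul(I, Pow(1502, Rational(1, 2))), -57) = Add(-57, Mul(I, Pow(1502, Rational(1, 2))))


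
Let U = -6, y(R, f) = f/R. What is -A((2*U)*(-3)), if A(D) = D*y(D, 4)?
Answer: -4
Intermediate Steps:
A(D) = 4 (A(D) = D*(4/D) = 4)
-A((2*U)*(-3)) = -1*4 = -4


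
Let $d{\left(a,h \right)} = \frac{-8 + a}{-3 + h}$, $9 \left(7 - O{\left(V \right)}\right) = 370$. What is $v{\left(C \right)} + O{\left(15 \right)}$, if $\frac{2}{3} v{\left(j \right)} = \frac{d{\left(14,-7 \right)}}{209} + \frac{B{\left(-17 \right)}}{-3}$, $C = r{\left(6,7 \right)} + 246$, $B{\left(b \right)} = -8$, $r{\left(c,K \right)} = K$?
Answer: $- \frac{566471}{18810} \approx -30.115$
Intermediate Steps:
$O{\left(V \right)} = - \frac{307}{9}$ ($O{\left(V \right)} = 7 - \frac{370}{9} = - \frac{307}{9}$)
$d{\left(a,h \right)} = \frac{-8 + a}{-3 + h}$
$C = 253$ ($C = 7 + 246 = 253$)
$v{\left(j \right)} = \frac{8351}{2090}$ ($v{\left(j \right)} = \frac{3 \left(\frac{\frac{1}{-3 - 7} \left(-8 + 14\right)}{209} - \frac{8}{-3}\right)}{2} = \frac{3 \left(\frac{1}{-10} \cdot 6 \cdot \frac{1}{209} - - \frac{8}{3}\right)}{2} = \frac{3 \left(\left(- \frac{1}{10}\right) 6 \cdot \frac{1}{209} + \frac{8}{3}\right)}{2} = \frac{3 \left(\left(- \frac{3}{5}\right) \frac{1}{209} + \frac{8}{3}\right)}{2} = \frac{3 \left(- \frac{3}{1045} + \frac{8}{3}\right)}{2} = \frac{3}{2} \cdot \frac{8351}{3135} = \frac{8351}{2090}$)
$v{\left(C \right)} + O{\left(15 \right)} = \frac{8351}{2090} - \frac{307}{9} = - \frac{566471}{18810}$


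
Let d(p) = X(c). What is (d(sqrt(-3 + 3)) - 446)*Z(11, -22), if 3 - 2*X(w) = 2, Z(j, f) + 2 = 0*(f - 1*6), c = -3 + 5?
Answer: 891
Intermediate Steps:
c = 2
Z(j, f) = -2 (Z(j, f) = -2 + 0*(f - 1*6) = -2 + 0*(f - 6) = -2 + 0*(-6 + f) = -2 + 0 = -2)
X(w) = 1/2 (X(w) = 3/2 - 1/2*2 = 3/2 - 1 = 1/2)
d(p) = 1/2
(d(sqrt(-3 + 3)) - 446)*Z(11, -22) = (1/2 - 446)*(-2) = -891/2*(-2) = 891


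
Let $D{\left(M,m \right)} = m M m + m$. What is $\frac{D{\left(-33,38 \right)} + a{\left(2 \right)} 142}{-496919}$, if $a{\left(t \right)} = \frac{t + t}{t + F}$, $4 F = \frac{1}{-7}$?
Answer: $\frac{2602866}{27330545} \approx 0.095237$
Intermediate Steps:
$F = - \frac{1}{28}$ ($F = \frac{1}{4 \left(-7\right)} = \frac{1}{4} \left(- \frac{1}{7}\right) = - \frac{1}{28} \approx -0.035714$)
$D{\left(M,m \right)} = m + M m^{2}$ ($D{\left(M,m \right)} = M m m + m = M m^{2} + m = m + M m^{2}$)
$a{\left(t \right)} = \frac{2 t}{- \frac{1}{28} + t}$ ($a{\left(t \right)} = \frac{t + t}{t - \frac{1}{28}} = \frac{2 t}{- \frac{1}{28} + t}$)
$\frac{D{\left(-33,38 \right)} + a{\left(2 \right)} 142}{-496919} = \frac{38 \left(1 - 1254\right) + 56 \cdot 2 \frac{1}{-1 + 28 \cdot 2} \cdot 142}{-496919} = \left(38 \left(1 - 1254\right) + 56 \cdot 2 \frac{1}{-1 + 56} \cdot 142\right) \left(- \frac{1}{496919}\right) = \left(38 \left(-1253\right) + 56 \cdot 2 \cdot \frac{1}{55} \cdot 142\right) \left(- \frac{1}{496919}\right) = \left(-47614 + 56 \cdot 2 \cdot \frac{1}{55} \cdot 142\right) \left(- \frac{1}{496919}\right) = \left(-47614 + \frac{112}{55} \cdot 142\right) \left(- \frac{1}{496919}\right) = \left(-47614 + \frac{15904}{55}\right) \left(- \frac{1}{496919}\right) = \left(- \frac{2602866}{55}\right) \left(- \frac{1}{496919}\right) = \frac{2602866}{27330545}$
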